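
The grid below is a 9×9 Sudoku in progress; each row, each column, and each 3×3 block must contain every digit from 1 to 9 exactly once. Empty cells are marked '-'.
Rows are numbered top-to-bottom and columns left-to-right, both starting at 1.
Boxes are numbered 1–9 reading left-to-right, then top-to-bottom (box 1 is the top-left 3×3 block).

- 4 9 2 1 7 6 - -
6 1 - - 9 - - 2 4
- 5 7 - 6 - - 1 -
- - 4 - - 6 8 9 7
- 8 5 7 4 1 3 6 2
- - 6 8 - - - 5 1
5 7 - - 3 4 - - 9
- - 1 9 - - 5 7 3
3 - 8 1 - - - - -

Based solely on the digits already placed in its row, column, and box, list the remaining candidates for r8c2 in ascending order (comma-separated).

2,6

Row 8 already contains {1, 3, 5, 7, 9}.
Column 2 already contains {1, 4, 5, 7, 8}.
Its 3×3 block (box 7) already contains {1, 3, 5, 7, 8}.
Removing those from 1–9 leaves {2, 6} as the candidates for r8c2.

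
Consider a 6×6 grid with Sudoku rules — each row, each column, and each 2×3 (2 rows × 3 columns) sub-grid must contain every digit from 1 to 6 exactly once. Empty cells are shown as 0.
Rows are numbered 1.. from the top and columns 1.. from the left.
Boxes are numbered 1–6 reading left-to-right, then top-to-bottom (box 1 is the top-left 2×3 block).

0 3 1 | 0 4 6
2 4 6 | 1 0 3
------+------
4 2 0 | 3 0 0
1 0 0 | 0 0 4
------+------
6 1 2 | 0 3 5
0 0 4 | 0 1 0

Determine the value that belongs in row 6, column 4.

6

Cell row 6, column 4 itself could take any of {2, 6} by direct elimination.
Consider where 6 can go in row 6.
row 6, column 1 is out (column 1 already has a 6).
row 6, column 2 is out (box 5 already has a 6).
row 6, column 6 is out (column 6 already has a 6).
So the only cell in row 6 that can hold 6 is row 6, column 4.
Therefore row 6, column 4 = 6.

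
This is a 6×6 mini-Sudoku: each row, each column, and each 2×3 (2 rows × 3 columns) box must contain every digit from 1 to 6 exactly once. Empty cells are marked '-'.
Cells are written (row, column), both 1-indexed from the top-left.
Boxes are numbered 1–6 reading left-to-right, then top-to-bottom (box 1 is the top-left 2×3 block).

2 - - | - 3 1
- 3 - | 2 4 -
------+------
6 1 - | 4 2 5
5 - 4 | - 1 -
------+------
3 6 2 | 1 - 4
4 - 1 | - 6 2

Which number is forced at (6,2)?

5

Row 6 already contains {1, 2, 4, 6}.
Column 2 already contains {1, 3, 6}.
Its 2×3 block (box 5) already contains {1, 2, 3, 4, 6}.
The only value from 1–6 not eliminated is 5, so (6,2) = 5.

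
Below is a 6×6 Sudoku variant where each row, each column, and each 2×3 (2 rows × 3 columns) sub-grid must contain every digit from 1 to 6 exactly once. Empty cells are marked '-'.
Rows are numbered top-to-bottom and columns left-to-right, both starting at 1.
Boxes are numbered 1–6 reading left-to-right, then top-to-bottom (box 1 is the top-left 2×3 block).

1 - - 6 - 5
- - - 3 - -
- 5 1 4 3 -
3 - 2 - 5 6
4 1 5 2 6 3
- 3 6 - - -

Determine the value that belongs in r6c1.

Row 6 already contains {3, 6}.
Column 1 already contains {1, 3, 4}.
Its 2×3 block (box 5) already contains {1, 3, 4, 5, 6}.
The only value from 1–6 not eliminated is 2, so r6c1 = 2.

2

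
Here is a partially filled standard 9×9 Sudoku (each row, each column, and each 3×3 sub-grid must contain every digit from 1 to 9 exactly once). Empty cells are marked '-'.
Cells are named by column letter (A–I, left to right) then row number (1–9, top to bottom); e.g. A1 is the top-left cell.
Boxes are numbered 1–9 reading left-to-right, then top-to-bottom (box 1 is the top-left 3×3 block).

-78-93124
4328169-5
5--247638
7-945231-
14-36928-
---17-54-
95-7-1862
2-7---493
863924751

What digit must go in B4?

8

Row 4 already contains {1, 2, 3, 4, 5, 7, 9}.
Column B already contains {3, 4, 5, 6, 7}.
Its 3×3 block (box 4) already contains {1, 4, 7, 9}.
The only value from 1–9 not eliminated is 8, so B4 = 8.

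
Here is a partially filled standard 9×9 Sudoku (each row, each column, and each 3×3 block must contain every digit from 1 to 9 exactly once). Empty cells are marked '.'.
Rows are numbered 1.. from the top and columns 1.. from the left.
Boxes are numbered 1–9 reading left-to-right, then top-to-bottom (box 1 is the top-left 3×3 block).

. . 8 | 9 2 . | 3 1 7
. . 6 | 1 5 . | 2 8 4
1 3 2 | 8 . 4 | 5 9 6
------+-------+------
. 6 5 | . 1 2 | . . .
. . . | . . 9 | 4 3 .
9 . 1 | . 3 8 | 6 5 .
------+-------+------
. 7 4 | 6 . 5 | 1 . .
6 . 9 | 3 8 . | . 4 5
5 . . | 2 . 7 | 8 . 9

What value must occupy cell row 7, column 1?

Cell row 7, column 1 itself could take any of {2, 3, 8} by direct elimination.
Consider where 8 can go in box 7.
row 8, column 2 is out (row 8 already has a 8).
row 9, column 2 is out (row 9 already has a 8).
row 9, column 3 is out (row 9 already has a 8).
So the only cell in box 7 that can hold 8 is row 7, column 1.
Therefore row 7, column 1 = 8.

8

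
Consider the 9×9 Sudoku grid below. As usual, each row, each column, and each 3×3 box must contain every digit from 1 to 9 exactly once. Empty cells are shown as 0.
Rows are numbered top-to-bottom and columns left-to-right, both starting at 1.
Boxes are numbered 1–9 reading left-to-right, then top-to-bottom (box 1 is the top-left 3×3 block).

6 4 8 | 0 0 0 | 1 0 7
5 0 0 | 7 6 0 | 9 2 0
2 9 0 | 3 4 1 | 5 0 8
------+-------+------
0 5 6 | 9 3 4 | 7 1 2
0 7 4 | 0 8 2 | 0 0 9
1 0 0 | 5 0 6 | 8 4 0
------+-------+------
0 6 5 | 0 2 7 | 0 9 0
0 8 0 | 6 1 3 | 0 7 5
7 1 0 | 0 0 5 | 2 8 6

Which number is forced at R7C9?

Cell R7C9 itself could take any of {1, 3, 4} by direct elimination.
Consider where 1 can go in box 9.
R7C7 is out (column 7 already has a 1).
R8C7 is out (row 8 already has a 1).
So the only cell in box 9 that can hold 1 is R7C9.
Therefore R7C9 = 1.

1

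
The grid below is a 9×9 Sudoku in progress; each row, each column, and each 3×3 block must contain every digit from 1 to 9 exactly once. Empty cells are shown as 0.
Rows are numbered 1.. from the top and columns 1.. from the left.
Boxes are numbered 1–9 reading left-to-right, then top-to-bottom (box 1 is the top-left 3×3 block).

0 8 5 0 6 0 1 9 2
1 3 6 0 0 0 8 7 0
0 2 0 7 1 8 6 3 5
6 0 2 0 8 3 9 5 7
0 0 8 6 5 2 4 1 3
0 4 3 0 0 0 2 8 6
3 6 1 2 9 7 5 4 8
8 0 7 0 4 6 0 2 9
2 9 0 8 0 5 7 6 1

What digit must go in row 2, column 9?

4

Row 2 already contains {1, 3, 6, 7, 8}.
Column 9 already contains {1, 2, 3, 5, 6, 7, 8, 9}.
Its 3×3 block (box 3) already contains {1, 2, 3, 5, 6, 7, 8, 9}.
The only value from 1–9 not eliminated is 4, so row 2, column 9 = 4.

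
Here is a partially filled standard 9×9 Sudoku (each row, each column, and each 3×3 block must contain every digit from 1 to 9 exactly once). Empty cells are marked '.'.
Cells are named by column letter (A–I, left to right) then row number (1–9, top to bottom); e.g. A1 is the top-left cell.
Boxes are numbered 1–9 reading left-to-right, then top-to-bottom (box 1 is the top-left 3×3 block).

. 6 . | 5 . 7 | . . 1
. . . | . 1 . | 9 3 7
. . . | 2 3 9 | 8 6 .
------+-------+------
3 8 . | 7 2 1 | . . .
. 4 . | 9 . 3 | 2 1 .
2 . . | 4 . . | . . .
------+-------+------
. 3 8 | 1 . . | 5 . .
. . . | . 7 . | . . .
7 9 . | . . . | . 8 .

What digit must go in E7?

Cell E7 itself could take any of {4, 6, 9} by direct elimination.
Consider where 9 can go in column E.
E1 is out (box 2 already has a 9).
E5 is out (row 5 already has a 9).
E6 is out (box 5 already has a 9).
E9 is out (row 9 already has a 9).
So the only cell in column E that can hold 9 is E7.
Therefore E7 = 9.

9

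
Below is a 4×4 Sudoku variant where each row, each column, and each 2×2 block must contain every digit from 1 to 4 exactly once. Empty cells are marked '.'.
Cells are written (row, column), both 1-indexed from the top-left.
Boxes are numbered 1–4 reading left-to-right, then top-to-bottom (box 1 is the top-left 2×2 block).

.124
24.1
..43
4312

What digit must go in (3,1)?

1

Row 3 already contains {3, 4}.
Column 1 already contains {2, 4}.
Its 2×2 block (box 3) already contains {3, 4}.
The only value from 1–4 not eliminated is 1, so (3,1) = 1.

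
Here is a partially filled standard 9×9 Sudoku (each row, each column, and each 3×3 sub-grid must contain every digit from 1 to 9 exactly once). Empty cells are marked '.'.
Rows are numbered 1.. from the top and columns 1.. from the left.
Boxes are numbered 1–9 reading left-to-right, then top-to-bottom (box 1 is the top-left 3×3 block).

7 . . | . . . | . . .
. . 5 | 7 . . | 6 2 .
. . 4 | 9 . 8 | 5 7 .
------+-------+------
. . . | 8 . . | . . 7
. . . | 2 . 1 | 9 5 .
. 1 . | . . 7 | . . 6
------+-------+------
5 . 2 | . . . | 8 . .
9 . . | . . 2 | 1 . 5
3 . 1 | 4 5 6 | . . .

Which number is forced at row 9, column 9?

2

Cell row 9, column 9 itself could take any of {2, 9} by direct elimination.
Consider where 2 can go in column 9.
row 1, column 9 is out (box 3 already has a 2).
row 2, column 9 is out (row 2 already has a 2).
row 3, column 9 is out (box 3 already has a 2).
row 5, column 9 is out (row 5 already has a 2).
row 7, column 9 is out (row 7 already has a 2).
So the only cell in column 9 that can hold 2 is row 9, column 9.
Therefore row 9, column 9 = 2.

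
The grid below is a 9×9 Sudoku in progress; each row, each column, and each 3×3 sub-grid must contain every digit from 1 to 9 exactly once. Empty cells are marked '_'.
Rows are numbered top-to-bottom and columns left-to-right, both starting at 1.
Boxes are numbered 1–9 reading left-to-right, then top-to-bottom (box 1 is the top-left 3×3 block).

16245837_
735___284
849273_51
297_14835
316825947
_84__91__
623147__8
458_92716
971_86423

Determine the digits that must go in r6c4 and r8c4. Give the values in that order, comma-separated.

For r6c4:
  Consider where 7 can go in box 5.
  r4c4 is out (row 4 already has a 7).
  r6c5 is out (column 5 already has a 7).
  So the only cell in box 5 that can hold 7 is r6c4.
  So r6c4 = 7.
For r8c4:
  Row 8 already contains {1, 2, 4, 5, 6, 7, 8, 9}.
  Column 4 already contains {1, 2, 4, 8}.
  Its 3×3 block (box 8) already contains {1, 2, 4, 6, 7, 8, 9}.
  The only value from 1–9 not eliminated is 3, so r8c4 = 3.

7,3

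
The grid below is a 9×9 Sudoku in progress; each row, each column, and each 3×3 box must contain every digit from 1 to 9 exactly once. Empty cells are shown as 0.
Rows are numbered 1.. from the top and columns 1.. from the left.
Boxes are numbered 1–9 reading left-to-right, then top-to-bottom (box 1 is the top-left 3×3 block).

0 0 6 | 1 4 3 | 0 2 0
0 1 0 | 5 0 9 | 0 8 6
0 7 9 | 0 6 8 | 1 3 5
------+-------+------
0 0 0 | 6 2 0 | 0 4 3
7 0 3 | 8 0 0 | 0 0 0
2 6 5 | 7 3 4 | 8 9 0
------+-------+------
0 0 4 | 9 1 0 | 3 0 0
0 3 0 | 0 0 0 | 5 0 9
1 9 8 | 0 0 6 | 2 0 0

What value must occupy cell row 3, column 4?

Row 3 already contains {1, 3, 5, 6, 7, 8, 9}.
Column 4 already contains {1, 5, 6, 7, 8, 9}.
Its 3×3 block (box 2) already contains {1, 3, 4, 5, 6, 8, 9}.
The only value from 1–9 not eliminated is 2, so row 3, column 4 = 2.

2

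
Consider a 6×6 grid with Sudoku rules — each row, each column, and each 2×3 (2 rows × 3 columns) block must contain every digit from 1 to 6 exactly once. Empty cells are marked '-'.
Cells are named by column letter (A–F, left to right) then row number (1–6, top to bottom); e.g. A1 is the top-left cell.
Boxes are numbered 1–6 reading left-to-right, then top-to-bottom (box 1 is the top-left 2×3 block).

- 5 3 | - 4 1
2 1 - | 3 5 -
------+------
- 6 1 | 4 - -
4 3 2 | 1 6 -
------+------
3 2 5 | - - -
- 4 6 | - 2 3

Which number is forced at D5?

6

Row 5 already contains {2, 3, 5}.
Column D already contains {1, 3, 4}.
Its 2×3 block (box 6) already contains {2, 3}.
The only value from 1–6 not eliminated is 6, so D5 = 6.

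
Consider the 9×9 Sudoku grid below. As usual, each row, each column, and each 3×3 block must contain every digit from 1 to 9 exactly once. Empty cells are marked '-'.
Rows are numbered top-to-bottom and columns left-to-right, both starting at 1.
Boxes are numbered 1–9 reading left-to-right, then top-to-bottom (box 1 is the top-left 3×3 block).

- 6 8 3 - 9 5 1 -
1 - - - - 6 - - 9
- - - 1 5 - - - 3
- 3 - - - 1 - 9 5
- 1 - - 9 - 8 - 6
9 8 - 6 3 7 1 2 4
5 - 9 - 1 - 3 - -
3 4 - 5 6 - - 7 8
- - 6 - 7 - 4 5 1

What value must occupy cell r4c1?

6

Cell r4c1 itself could take any of {2, 4, 6, 7} by direct elimination.
Consider where 6 can go in row 4.
r4c3 is out (column 3 already has a 6).
r4c4 is out (column 4 already has a 6).
r4c5 is out (column 5 already has a 6).
r4c7 is out (box 6 already has a 6).
So the only cell in row 4 that can hold 6 is r4c1.
Therefore r4c1 = 6.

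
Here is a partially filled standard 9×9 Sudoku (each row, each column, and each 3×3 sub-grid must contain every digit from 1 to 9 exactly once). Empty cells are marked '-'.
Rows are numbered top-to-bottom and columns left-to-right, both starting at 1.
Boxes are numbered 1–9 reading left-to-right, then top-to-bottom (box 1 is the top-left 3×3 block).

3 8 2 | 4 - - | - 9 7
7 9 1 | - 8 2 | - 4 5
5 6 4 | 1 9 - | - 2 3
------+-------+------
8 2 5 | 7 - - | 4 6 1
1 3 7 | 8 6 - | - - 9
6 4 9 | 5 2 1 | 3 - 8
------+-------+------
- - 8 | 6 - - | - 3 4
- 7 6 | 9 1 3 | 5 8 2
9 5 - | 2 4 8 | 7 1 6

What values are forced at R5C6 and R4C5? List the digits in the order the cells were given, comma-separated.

For R5C6:
  Row 5 already contains {1, 3, 6, 7, 8, 9}.
  Column 6 already contains {1, 2, 3, 8}.
  Its 3×3 block (box 5) already contains {1, 2, 5, 6, 7, 8}.
  The only value from 1–9 not eliminated is 4, so R5C6 = 4.
For R4C5:
  Row 4 already contains {1, 2, 4, 5, 6, 7, 8}.
  Column 5 already contains {1, 2, 4, 6, 8, 9}.
  Its 3×3 block (box 5) already contains {1, 2, 5, 6, 7, 8}.
  The only value from 1–9 not eliminated is 3, so R4C5 = 3.

4,3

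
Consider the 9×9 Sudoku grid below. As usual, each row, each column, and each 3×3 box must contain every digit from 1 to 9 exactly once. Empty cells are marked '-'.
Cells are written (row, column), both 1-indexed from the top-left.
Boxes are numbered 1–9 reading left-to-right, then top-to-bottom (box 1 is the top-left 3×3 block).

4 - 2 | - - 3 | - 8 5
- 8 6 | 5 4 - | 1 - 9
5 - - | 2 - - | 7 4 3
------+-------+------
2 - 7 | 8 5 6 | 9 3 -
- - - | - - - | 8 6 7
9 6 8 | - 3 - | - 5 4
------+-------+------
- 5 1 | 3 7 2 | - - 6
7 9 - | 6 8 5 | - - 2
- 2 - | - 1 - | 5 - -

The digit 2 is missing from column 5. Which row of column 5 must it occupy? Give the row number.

5

Consider where 2 can go in column 5.
(1,5) is out (row 1 already has a 2).
(3,5) is out (row 3 already has a 2).
So the only cell in column 5 that can hold 2 is (5,5).
That is row 5.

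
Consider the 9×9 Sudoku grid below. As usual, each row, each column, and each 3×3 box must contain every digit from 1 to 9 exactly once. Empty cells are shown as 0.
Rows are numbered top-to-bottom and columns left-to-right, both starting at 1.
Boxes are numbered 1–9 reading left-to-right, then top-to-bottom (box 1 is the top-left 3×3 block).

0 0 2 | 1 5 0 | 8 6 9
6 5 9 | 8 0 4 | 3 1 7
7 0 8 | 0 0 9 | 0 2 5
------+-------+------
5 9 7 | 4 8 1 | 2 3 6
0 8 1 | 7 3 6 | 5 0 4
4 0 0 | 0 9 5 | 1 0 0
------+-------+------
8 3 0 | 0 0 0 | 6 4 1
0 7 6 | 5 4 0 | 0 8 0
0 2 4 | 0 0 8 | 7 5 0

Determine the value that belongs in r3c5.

6

Row 3 already contains {2, 5, 7, 8, 9}.
Column 5 already contains {3, 4, 5, 8, 9}.
Its 3×3 block (box 2) already contains {1, 4, 5, 8, 9}.
The only value from 1–9 not eliminated is 6, so r3c5 = 6.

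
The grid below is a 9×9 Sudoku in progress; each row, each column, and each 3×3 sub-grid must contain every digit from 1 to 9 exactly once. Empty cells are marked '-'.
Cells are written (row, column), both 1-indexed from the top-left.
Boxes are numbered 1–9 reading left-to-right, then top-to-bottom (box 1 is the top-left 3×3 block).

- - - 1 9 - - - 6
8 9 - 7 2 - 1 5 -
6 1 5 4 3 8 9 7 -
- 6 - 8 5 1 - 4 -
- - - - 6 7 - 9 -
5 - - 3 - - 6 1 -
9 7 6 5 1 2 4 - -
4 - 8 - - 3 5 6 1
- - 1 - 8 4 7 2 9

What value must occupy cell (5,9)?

Cell (5,9) itself could take any of {2, 3, 5, 8} by direct elimination.
Consider where 5 can go in column 9.
(2,9) is out (row 2 already has a 5).
(3,9) is out (row 3 already has a 5).
(4,9) is out (row 4 already has a 5).
(6,9) is out (row 6 already has a 5).
(7,9) is out (row 7 already has a 5).
So the only cell in column 9 that can hold 5 is (5,9).
Therefore (5,9) = 5.

5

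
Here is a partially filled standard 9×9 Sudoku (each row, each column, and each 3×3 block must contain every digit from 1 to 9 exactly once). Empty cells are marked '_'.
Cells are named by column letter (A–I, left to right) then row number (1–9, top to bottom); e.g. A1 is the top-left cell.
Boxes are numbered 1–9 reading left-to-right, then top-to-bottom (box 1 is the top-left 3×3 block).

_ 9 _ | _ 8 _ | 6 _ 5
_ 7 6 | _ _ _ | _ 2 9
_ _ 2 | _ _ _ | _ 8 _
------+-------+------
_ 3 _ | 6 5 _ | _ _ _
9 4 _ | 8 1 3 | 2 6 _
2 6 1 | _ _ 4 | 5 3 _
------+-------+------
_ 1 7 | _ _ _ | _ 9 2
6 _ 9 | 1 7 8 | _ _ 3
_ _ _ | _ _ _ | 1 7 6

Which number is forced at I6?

8

Cell I6 itself could take any of {7, 8} by direct elimination.
Consider where 8 can go in row 6.
D6 is out (column D already has a 8).
E6 is out (column E already has a 8).
So the only cell in row 6 that can hold 8 is I6.
Therefore I6 = 8.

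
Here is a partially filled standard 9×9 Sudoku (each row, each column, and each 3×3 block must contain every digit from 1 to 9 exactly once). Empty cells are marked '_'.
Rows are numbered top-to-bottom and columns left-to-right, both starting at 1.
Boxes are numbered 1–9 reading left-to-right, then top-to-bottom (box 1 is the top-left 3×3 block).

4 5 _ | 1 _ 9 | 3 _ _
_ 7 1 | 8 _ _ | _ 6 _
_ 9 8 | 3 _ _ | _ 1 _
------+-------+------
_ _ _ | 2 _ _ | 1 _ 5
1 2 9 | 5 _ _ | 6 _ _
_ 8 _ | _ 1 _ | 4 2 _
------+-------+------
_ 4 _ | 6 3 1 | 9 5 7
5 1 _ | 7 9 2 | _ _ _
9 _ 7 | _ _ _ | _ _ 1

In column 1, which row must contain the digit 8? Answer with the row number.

Consider where 8 can go in column 1.
R2C1 is out (row 2 already has a 8).
R3C1 is out (row 3 already has a 8).
R4C1 is out (box 4 already has a 8).
R6C1 is out (row 6 already has a 8).
So the only cell in column 1 that can hold 8 is R7C1.
That is row 7.

7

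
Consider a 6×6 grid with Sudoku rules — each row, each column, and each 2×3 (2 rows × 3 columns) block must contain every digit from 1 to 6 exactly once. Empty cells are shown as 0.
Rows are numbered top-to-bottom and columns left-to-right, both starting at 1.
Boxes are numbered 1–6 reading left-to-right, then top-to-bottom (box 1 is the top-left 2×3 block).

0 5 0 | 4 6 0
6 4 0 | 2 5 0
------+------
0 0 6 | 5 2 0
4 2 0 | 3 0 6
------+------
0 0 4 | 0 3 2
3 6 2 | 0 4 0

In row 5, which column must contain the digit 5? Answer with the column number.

1

Consider where 5 can go in row 5.
R5C2 is out (column 2 already has a 5).
R5C4 is out (column 4 already has a 5).
So the only cell in row 5 that can hold 5 is R5C1.
That is column 1.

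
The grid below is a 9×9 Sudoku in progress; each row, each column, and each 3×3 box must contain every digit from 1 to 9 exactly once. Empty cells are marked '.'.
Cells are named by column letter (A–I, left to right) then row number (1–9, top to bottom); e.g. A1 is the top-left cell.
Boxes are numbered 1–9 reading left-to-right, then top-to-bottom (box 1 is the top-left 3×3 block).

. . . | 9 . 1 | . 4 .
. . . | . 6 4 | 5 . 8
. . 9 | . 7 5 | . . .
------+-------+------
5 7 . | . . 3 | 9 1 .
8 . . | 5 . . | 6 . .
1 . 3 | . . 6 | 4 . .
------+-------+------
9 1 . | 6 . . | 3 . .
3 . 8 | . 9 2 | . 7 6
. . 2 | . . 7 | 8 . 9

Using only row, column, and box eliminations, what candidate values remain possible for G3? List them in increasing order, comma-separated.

Row 3 already contains {5, 7, 9}.
Column G already contains {3, 4, 5, 6, 8, 9}.
Its 3×3 block (box 3) already contains {4, 5, 8}.
Removing those from 1–9 leaves {1, 2} as the candidates for G3.

1,2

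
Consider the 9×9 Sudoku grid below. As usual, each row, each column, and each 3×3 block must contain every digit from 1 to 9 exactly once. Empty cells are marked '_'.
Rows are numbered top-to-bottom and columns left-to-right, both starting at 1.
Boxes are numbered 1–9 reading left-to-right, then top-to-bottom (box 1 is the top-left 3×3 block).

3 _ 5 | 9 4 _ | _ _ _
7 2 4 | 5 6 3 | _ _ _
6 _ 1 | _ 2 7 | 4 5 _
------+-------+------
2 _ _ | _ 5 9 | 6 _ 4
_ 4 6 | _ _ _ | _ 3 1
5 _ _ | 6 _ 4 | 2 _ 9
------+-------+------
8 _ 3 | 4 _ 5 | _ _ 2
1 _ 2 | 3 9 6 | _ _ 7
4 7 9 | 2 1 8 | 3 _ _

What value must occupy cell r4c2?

Cell r4c2 itself could take any of {1, 3, 8} by direct elimination.
Consider where 3 can go in row 4.
r4c3 is out (column 3 already has a 3).
r4c4 is out (column 4 already has a 3).
r4c8 is out (column 8 already has a 3).
So the only cell in row 4 that can hold 3 is r4c2.
Therefore r4c2 = 3.

3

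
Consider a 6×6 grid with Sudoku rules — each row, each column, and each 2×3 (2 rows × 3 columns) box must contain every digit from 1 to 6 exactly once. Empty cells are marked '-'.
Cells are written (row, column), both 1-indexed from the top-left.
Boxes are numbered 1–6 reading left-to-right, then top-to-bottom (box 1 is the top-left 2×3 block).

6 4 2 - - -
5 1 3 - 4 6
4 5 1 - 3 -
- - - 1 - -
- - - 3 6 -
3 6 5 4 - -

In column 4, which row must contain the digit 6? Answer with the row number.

3

Consider where 6 can go in column 4.
(1,4) is out (row 1 already has a 6).
(2,4) is out (row 2 already has a 6).
So the only cell in column 4 that can hold 6 is (3,4).
That is row 3.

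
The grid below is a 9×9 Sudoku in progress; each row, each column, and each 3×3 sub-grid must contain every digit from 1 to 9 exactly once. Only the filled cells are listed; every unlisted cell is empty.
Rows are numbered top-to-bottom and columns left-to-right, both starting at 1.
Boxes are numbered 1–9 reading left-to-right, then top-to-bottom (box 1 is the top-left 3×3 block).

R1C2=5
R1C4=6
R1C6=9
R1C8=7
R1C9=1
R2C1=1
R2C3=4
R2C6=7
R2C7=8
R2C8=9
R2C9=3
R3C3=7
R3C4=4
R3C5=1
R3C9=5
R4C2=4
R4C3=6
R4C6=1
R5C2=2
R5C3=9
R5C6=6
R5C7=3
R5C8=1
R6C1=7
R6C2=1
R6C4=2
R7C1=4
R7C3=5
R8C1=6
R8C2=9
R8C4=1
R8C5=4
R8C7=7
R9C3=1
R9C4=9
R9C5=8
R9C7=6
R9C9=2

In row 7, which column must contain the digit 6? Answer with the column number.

Consider where 6 can go in row 7.
R7C2 is out (box 7 already has a 6). R7C4 is out (column 4 already has a 6). R7C6 is out (column 6 already has a 6). R7C7 is out (column 7 already has a 6). The remaining empty cells in row 7 are similarly blocked.
So the only cell in row 7 that can hold 6 is R7C5.
That is column 5.

5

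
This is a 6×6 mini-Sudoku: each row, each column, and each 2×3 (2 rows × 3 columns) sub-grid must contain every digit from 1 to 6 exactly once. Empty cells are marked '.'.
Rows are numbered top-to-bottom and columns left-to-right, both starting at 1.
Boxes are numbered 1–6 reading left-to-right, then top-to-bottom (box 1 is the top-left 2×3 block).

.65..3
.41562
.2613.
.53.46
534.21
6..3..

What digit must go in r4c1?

Row 4 already contains {3, 4, 5, 6}.
Column 1 already contains {5, 6}.
Its 2×3 block (box 3) already contains {2, 3, 5, 6}.
The only value from 1–6 not eliminated is 1, so r4c1 = 1.

1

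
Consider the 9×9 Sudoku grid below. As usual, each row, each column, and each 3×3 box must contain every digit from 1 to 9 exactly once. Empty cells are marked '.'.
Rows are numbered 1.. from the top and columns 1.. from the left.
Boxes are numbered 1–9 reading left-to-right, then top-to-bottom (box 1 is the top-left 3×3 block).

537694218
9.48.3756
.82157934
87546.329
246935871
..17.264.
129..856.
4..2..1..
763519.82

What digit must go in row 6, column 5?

8

Row 6 already contains {1, 2, 4, 6, 7}.
Column 5 already contains {1, 3, 5, 6, 9}.
Its 3×3 block (box 5) already contains {2, 3, 4, 5, 6, 7, 9}.
The only value from 1–9 not eliminated is 8, so row 6, column 5 = 8.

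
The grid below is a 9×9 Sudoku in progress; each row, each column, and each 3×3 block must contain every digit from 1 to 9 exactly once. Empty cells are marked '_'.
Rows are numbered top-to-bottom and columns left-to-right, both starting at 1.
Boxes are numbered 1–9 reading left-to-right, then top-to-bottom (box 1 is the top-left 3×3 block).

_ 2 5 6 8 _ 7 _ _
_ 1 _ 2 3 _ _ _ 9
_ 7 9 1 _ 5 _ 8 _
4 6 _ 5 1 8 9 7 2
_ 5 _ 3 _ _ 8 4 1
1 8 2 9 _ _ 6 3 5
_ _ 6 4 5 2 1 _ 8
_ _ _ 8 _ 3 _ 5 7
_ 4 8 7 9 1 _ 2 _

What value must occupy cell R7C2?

Cell R7C2 itself could take any of {3, 9} by direct elimination.
Consider where 3 can go in column 2.
R8C2 is out (row 8 already has a 3).
So the only cell in column 2 that can hold 3 is R7C2.
Therefore R7C2 = 3.

3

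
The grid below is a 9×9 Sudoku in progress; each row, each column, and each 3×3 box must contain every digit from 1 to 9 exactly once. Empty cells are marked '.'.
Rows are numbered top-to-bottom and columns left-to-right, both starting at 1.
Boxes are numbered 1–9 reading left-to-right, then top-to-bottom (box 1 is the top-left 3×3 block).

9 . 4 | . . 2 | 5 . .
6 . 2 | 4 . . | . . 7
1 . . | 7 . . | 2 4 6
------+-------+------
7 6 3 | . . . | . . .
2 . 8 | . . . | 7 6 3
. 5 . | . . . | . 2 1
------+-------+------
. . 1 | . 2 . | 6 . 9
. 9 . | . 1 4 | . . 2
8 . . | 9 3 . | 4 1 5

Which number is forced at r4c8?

5

Cell r4c8 itself could take any of {5, 8, 9} by direct elimination.
Consider where 5 can go in column 8.
r1c8 is out (row 1 already has a 5).
r2c8 is out (box 3 already has a 5).
r7c8 is out (box 9 already has a 5).
r8c8 is out (box 9 already has a 5).
So the only cell in column 8 that can hold 5 is r4c8.
Therefore r4c8 = 5.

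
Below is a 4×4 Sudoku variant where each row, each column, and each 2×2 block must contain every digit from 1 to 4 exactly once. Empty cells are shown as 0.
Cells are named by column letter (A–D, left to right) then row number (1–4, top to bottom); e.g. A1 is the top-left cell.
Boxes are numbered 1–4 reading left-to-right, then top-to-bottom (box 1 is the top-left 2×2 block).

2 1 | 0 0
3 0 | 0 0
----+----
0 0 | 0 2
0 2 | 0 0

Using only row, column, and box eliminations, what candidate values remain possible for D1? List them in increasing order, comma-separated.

Row 1 already contains {1, 2}.
Column D already contains {2}.
Its 2×2 block (box 2) already contains {}.
Removing those from 1–4 leaves {3, 4} as the candidates for D1.

3,4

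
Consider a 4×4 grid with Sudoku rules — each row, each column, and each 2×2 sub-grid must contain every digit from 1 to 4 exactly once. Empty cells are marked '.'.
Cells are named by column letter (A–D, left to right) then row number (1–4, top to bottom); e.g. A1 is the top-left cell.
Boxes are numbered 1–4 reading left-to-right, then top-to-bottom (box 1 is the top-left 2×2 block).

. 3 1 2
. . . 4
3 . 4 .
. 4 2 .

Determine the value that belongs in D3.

1

Row 3 already contains {3, 4}.
Column D already contains {2, 4}.
Its 2×2 block (box 4) already contains {2, 4}.
The only value from 1–4 not eliminated is 1, so D3 = 1.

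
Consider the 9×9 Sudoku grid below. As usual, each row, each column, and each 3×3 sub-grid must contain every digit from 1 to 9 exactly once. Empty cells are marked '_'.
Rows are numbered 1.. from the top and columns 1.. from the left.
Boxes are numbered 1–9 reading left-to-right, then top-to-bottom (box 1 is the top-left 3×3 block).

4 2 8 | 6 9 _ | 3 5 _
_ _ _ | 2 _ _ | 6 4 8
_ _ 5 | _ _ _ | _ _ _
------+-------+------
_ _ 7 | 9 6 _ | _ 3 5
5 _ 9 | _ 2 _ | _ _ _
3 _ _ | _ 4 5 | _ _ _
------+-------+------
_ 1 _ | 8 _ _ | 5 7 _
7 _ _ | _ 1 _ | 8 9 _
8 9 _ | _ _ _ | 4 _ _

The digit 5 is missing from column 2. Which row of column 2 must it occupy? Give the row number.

Consider where 5 can go in column 2.
row 2, column 2 is out (box 1 already has a 5).
row 3, column 2 is out (row 3 already has a 5).
row 4, column 2 is out (row 4 already has a 5).
row 5, column 2 is out (row 5 already has a 5).
row 6, column 2 is out (row 6 already has a 5).
So the only cell in column 2 that can hold 5 is row 8, column 2.
That is row 8.

8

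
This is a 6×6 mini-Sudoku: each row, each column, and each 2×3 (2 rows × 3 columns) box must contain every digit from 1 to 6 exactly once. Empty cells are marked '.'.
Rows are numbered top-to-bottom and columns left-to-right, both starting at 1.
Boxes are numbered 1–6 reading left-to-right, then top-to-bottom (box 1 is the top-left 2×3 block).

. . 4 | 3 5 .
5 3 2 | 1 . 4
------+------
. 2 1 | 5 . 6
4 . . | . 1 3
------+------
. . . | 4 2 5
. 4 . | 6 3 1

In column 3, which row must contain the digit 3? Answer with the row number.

Consider where 3 can go in column 3.
R4C3 is out (row 4 already has a 3).
R6C3 is out (row 6 already has a 3).
So the only cell in column 3 that can hold 3 is R5C3.
That is row 5.

5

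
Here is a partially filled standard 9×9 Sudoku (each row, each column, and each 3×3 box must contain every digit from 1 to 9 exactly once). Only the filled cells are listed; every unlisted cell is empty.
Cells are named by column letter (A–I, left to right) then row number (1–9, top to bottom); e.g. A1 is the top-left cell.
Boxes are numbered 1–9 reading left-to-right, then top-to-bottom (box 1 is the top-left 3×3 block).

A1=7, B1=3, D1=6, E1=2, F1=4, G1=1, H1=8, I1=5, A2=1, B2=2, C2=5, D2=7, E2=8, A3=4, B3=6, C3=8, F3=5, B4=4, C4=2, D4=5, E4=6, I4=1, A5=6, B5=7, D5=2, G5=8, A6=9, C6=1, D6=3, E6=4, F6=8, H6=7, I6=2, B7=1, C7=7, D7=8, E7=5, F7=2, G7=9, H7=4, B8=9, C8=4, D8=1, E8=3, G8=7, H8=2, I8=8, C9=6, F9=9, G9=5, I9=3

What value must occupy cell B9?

Row 9 already contains {3, 5, 6, 9}.
Column B already contains {1, 2, 3, 4, 6, 7, 9}.
Its 3×3 block (box 7) already contains {1, 4, 6, 7, 9}.
The only value from 1–9 not eliminated is 8, so B9 = 8.

8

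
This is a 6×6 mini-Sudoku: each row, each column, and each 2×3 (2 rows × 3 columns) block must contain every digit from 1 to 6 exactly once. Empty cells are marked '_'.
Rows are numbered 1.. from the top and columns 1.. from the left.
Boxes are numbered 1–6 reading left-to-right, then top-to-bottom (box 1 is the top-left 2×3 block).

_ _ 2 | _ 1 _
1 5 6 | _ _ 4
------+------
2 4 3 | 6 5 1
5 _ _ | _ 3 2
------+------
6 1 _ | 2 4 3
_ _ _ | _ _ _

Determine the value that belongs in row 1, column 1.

Cell row 1, column 1 itself could take any of {3, 4} by direct elimination.
Consider where 4 can go in box 1.
row 1, column 2 is out (column 2 already has a 4).
So the only cell in box 1 that can hold 4 is row 1, column 1.
Therefore row 1, column 1 = 4.

4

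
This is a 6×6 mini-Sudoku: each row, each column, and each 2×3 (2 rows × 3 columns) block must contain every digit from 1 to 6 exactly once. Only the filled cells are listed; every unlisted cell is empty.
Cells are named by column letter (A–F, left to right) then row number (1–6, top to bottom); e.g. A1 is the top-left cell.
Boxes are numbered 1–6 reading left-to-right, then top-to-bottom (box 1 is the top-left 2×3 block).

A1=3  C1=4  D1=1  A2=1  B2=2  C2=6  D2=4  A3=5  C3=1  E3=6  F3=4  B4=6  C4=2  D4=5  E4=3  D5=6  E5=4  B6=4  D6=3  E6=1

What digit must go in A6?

Cell A6 itself could take any of {2, 6} by direct elimination.
Consider where 6 can go in box 5.
A5 is out (row 5 already has a 6).
B5 is out (row 5 already has a 6).
C5 is out (row 5 already has a 6).
C6 is out (column C already has a 6).
So the only cell in box 5 that can hold 6 is A6.
Therefore A6 = 6.

6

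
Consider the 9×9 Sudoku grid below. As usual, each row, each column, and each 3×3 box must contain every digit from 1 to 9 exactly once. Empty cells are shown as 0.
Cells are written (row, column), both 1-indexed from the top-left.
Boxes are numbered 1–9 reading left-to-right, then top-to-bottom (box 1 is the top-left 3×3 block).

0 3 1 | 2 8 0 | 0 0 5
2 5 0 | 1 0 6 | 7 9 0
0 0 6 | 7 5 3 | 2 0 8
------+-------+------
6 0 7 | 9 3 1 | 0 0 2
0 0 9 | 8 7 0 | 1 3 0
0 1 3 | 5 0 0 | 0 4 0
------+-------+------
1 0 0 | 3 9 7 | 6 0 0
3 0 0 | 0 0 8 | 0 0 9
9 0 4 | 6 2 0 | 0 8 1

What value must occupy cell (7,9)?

Row 7 already contains {1, 3, 6, 7, 9}.
Column 9 already contains {1, 2, 5, 8, 9}.
Its 3×3 block (box 9) already contains {1, 6, 8, 9}.
The only value from 1–9 not eliminated is 4, so (7,9) = 4.

4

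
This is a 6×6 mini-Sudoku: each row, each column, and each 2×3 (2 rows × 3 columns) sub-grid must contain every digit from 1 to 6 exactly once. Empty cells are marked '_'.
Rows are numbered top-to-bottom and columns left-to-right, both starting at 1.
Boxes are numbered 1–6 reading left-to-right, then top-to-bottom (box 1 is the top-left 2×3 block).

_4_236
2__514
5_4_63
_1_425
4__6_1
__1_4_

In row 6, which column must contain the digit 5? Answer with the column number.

2

Consider where 5 can go in row 6.
r6c1 is out (column 1 already has a 5).
r6c4 is out (column 4 already has a 5).
r6c6 is out (column 6 already has a 5).
So the only cell in row 6 that can hold 5 is r6c2.
That is column 2.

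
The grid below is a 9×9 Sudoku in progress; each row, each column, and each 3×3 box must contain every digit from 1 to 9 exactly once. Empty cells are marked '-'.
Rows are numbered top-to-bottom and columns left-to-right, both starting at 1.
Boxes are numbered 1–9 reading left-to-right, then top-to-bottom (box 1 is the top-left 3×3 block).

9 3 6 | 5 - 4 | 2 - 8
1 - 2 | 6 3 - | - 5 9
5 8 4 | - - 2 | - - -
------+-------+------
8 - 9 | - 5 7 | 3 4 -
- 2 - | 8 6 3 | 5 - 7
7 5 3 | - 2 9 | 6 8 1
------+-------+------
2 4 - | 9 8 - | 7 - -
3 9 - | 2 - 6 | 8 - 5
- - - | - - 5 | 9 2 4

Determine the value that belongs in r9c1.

6

Row 9 already contains {2, 4, 5, 9}.
Column 1 already contains {1, 2, 3, 5, 7, 8, 9}.
Its 3×3 block (box 7) already contains {2, 3, 4, 9}.
The only value from 1–9 not eliminated is 6, so r9c1 = 6.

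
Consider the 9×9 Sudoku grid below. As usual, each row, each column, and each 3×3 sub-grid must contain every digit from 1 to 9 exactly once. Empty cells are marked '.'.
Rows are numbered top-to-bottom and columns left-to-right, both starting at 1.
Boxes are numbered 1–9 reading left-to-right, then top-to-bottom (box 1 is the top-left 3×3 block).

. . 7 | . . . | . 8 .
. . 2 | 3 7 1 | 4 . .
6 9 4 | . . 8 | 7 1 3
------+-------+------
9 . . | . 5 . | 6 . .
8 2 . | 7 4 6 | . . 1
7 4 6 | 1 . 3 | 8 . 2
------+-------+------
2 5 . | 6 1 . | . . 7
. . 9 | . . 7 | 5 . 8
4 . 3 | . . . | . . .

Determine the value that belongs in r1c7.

2

Cell r1c7 itself could take any of {2, 9} by direct elimination.
Consider where 2 can go in box 3.
r1c9 is out (column 9 already has a 2).
r2c8 is out (row 2 already has a 2).
r2c9 is out (row 2 already has a 2).
So the only cell in box 3 that can hold 2 is r1c7.
Therefore r1c7 = 2.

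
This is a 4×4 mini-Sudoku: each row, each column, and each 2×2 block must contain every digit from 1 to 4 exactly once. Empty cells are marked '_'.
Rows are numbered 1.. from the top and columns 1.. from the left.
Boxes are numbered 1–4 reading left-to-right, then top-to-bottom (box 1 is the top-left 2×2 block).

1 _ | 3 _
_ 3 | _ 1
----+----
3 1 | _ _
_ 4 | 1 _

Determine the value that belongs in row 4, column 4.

3

Cell row 4, column 4 itself could take any of {2, 3} by direct elimination.
Consider where 3 can go in column 4.
row 1, column 4 is out (row 1 already has a 3).
row 3, column 4 is out (row 3 already has a 3).
So the only cell in column 4 that can hold 3 is row 4, column 4.
Therefore row 4, column 4 = 3.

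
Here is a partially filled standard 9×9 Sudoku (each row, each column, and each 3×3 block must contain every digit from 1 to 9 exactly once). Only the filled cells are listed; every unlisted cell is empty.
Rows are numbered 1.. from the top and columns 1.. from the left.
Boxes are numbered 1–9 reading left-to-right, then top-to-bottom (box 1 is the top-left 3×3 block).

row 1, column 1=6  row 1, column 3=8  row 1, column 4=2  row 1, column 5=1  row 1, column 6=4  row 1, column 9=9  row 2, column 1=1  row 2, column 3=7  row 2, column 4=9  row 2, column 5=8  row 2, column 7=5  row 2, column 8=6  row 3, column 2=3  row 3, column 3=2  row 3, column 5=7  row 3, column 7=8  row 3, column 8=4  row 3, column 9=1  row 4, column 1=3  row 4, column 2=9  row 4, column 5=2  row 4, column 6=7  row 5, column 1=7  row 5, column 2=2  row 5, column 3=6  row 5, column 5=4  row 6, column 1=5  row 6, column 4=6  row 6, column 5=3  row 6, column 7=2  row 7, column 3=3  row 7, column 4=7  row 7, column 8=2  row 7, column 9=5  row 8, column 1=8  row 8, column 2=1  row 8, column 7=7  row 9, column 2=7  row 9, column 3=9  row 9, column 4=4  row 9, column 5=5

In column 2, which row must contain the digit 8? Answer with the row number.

6

Consider where 8 can go in column 2.
row 1, column 2 is out (row 1 already has a 8).
row 2, column 2 is out (row 2 already has a 8).
row 7, column 2 is out (box 7 already has a 8).
So the only cell in column 2 that can hold 8 is row 6, column 2.
That is row 6.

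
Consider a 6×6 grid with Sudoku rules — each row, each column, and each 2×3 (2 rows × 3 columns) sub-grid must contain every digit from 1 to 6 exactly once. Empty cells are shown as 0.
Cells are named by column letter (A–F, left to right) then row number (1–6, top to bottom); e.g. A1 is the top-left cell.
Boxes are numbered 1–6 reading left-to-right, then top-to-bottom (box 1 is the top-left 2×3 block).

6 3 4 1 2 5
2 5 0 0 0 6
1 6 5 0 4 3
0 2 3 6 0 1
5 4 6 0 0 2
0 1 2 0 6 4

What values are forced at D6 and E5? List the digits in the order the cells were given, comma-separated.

For D6:
  Consider where 5 can go in column D.
  D2 is out (row 2 already has a 5).
  D3 is out (row 3 already has a 5).
  D5 is out (row 5 already has a 5).
  So the only cell in column D that can hold 5 is D6.
  So D6 = 5.
For E5:
  Consider where 1 can go in column E.
  E2 is out (box 2 already has a 1).
  E4 is out (row 4 already has a 1).
  So the only cell in column E that can hold 1 is E5.
  So E5 = 1.

5,1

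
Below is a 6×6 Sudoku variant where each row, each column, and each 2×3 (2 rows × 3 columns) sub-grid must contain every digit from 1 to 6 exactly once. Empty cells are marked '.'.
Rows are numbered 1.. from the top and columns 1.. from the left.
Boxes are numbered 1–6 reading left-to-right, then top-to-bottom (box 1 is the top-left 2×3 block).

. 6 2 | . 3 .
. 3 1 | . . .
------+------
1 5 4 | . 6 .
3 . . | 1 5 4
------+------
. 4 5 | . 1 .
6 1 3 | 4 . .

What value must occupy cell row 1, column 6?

1

Cell row 1, column 6 itself could take any of {1, 5} by direct elimination.
Consider where 1 can go in column 6.
row 2, column 6 is out (row 2 already has a 1).
row 3, column 6 is out (row 3 already has a 1).
row 5, column 6 is out (row 5 already has a 1).
row 6, column 6 is out (row 6 already has a 1).
So the only cell in column 6 that can hold 1 is row 1, column 6.
Therefore row 1, column 6 = 1.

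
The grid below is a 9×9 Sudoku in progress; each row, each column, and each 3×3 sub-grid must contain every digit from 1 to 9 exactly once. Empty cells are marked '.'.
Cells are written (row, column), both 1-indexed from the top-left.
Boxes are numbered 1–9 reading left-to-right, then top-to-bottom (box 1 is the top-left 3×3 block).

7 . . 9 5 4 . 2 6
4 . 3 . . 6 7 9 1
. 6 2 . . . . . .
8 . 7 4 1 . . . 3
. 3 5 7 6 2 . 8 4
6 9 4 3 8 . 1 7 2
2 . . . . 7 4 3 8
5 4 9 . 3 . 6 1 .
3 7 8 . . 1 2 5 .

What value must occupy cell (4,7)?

5

Cell (4,7) itself could take any of {5, 9} by direct elimination.
Consider where 5 can go in box 6.
(4,8) is out (column 8 already has a 5).
(5,7) is out (row 5 already has a 5).
So the only cell in box 6 that can hold 5 is (4,7).
Therefore (4,7) = 5.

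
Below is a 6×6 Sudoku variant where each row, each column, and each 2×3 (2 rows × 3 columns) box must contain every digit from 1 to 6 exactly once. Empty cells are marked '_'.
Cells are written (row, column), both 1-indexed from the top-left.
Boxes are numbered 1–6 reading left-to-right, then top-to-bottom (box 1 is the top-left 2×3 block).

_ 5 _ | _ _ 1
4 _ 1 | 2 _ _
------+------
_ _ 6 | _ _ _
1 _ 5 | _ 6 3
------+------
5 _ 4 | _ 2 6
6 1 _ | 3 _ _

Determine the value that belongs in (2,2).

6

Cell (2,2) itself could take any of {3, 6} by direct elimination.
Consider where 6 can go in column 2.
(3,2) is out (row 3 already has a 6).
(4,2) is out (row 4 already has a 6).
(5,2) is out (row 5 already has a 6).
So the only cell in column 2 that can hold 6 is (2,2).
Therefore (2,2) = 6.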